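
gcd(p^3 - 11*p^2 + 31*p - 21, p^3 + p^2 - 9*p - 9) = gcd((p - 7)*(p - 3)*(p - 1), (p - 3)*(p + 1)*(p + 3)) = p - 3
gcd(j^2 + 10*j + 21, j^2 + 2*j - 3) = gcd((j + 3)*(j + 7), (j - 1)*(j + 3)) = j + 3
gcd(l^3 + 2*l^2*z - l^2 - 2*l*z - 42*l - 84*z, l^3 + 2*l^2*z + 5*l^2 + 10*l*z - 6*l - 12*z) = l^2 + 2*l*z + 6*l + 12*z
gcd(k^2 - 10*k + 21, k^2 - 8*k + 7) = k - 7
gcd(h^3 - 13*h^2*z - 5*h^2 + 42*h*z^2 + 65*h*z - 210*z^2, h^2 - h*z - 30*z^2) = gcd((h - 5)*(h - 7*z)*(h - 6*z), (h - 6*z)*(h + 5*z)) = -h + 6*z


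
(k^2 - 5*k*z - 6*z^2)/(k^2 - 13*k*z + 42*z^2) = (-k - z)/(-k + 7*z)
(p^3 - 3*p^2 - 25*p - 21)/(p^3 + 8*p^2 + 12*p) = (p^3 - 3*p^2 - 25*p - 21)/(p*(p^2 + 8*p + 12))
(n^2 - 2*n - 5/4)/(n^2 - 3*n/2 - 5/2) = (n + 1/2)/(n + 1)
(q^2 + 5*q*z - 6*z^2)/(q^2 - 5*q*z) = (q^2 + 5*q*z - 6*z^2)/(q*(q - 5*z))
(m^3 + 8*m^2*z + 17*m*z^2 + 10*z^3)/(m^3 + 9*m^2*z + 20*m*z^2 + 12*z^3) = (m + 5*z)/(m + 6*z)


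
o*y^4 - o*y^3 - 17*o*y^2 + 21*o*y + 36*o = (y - 3)^2*(y + 4)*(o*y + o)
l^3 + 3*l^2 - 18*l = l*(l - 3)*(l + 6)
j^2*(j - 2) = j^3 - 2*j^2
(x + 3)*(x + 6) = x^2 + 9*x + 18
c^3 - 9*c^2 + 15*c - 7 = (c - 7)*(c - 1)^2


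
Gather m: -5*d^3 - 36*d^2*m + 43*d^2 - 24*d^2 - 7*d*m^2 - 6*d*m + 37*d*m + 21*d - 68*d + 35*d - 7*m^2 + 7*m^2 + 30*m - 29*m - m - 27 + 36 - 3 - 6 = -5*d^3 + 19*d^2 - 7*d*m^2 - 12*d + m*(-36*d^2 + 31*d)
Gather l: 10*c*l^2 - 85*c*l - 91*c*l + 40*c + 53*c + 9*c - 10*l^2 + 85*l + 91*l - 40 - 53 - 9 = 102*c + l^2*(10*c - 10) + l*(176 - 176*c) - 102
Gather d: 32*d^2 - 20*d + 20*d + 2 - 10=32*d^2 - 8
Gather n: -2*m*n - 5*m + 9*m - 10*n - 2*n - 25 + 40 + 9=4*m + n*(-2*m - 12) + 24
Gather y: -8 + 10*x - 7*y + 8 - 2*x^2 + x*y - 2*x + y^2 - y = -2*x^2 + 8*x + y^2 + y*(x - 8)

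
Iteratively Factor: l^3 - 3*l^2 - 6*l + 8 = (l - 1)*(l^2 - 2*l - 8) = (l - 4)*(l - 1)*(l + 2)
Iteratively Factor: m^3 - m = (m - 1)*(m^2 + m) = m*(m - 1)*(m + 1)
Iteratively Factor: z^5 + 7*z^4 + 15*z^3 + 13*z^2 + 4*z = (z + 1)*(z^4 + 6*z^3 + 9*z^2 + 4*z) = (z + 1)^2*(z^3 + 5*z^2 + 4*z) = (z + 1)^3*(z^2 + 4*z) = z*(z + 1)^3*(z + 4)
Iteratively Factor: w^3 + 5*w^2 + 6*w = (w + 3)*(w^2 + 2*w) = (w + 2)*(w + 3)*(w)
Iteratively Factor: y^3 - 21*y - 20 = (y - 5)*(y^2 + 5*y + 4) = (y - 5)*(y + 1)*(y + 4)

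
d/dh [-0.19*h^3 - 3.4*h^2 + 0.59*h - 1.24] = -0.57*h^2 - 6.8*h + 0.59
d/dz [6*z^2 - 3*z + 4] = 12*z - 3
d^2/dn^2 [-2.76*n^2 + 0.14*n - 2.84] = -5.52000000000000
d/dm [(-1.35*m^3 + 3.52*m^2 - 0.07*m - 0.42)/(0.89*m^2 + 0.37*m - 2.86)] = (-1.2015*m^4 - 0.999*m^3 + 12.9477*m^2 - 19.3868*m + 0.3556)/(0.7921*m^4 + 0.6586*m^3 - 4.9539*m^2 - 2.1164*m + 8.1796)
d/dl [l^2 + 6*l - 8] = 2*l + 6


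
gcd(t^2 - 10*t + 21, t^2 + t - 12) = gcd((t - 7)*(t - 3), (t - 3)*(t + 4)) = t - 3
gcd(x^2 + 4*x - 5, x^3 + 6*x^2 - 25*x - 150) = x + 5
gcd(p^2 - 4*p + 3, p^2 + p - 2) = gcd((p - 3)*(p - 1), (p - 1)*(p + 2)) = p - 1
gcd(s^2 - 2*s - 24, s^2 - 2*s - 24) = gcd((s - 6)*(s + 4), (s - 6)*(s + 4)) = s^2 - 2*s - 24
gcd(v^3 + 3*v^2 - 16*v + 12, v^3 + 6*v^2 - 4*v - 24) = v^2 + 4*v - 12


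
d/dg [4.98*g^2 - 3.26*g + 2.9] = 9.96*g - 3.26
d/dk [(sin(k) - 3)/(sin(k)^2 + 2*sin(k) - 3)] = (6*sin(k) + cos(k)^2 + 2)*cos(k)/(sin(k)^2 + 2*sin(k) - 3)^2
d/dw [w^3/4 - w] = 3*w^2/4 - 1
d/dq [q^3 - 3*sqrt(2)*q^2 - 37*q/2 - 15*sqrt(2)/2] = 3*q^2 - 6*sqrt(2)*q - 37/2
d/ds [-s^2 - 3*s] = -2*s - 3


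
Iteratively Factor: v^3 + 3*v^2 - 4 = (v - 1)*(v^2 + 4*v + 4) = (v - 1)*(v + 2)*(v + 2)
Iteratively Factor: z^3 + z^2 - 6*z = (z)*(z^2 + z - 6) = z*(z - 2)*(z + 3)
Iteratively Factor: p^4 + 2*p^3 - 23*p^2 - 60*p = (p + 3)*(p^3 - p^2 - 20*p) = (p - 5)*(p + 3)*(p^2 + 4*p) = p*(p - 5)*(p + 3)*(p + 4)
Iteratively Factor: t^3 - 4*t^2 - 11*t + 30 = (t + 3)*(t^2 - 7*t + 10) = (t - 2)*(t + 3)*(t - 5)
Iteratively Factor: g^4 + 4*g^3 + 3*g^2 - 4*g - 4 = (g + 1)*(g^3 + 3*g^2 - 4) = (g + 1)*(g + 2)*(g^2 + g - 2) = (g - 1)*(g + 1)*(g + 2)*(g + 2)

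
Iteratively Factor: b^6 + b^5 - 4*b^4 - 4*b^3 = (b - 2)*(b^5 + 3*b^4 + 2*b^3) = b*(b - 2)*(b^4 + 3*b^3 + 2*b^2) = b*(b - 2)*(b + 2)*(b^3 + b^2) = b*(b - 2)*(b + 1)*(b + 2)*(b^2) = b^2*(b - 2)*(b + 1)*(b + 2)*(b)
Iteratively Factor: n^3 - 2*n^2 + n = (n - 1)*(n^2 - n) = (n - 1)^2*(n)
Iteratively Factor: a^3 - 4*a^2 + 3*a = (a - 3)*(a^2 - a) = (a - 3)*(a - 1)*(a)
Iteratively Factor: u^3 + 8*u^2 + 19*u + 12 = (u + 4)*(u^2 + 4*u + 3) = (u + 3)*(u + 4)*(u + 1)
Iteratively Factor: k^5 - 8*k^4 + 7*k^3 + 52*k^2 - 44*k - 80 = (k - 2)*(k^4 - 6*k^3 - 5*k^2 + 42*k + 40) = (k - 4)*(k - 2)*(k^3 - 2*k^2 - 13*k - 10) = (k - 4)*(k - 2)*(k + 2)*(k^2 - 4*k - 5) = (k - 5)*(k - 4)*(k - 2)*(k + 2)*(k + 1)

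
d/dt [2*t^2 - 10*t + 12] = 4*t - 10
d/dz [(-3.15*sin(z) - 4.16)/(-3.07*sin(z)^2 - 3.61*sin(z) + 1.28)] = (-25.5424*sin(z) + 4.83525*cos(2*z) - 23.88485)*cos(z)/(3.07*sin(z)^2 + 3.61*sin(z) - 1.28)^2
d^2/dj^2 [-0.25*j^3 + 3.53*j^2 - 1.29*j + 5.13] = 7.06 - 1.5*j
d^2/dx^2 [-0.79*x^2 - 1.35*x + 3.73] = -1.58000000000000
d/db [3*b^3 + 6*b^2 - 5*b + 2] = 9*b^2 + 12*b - 5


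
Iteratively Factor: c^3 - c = (c + 1)*(c^2 - c) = c*(c + 1)*(c - 1)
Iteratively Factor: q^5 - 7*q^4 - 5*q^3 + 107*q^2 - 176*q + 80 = (q - 5)*(q^4 - 2*q^3 - 15*q^2 + 32*q - 16) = (q - 5)*(q + 4)*(q^3 - 6*q^2 + 9*q - 4) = (q - 5)*(q - 4)*(q + 4)*(q^2 - 2*q + 1) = (q - 5)*(q - 4)*(q - 1)*(q + 4)*(q - 1)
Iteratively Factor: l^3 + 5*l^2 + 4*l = (l)*(l^2 + 5*l + 4) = l*(l + 1)*(l + 4)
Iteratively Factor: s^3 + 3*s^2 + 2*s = (s)*(s^2 + 3*s + 2) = s*(s + 2)*(s + 1)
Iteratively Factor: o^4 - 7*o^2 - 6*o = (o + 2)*(o^3 - 2*o^2 - 3*o) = (o - 3)*(o + 2)*(o^2 + o) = o*(o - 3)*(o + 2)*(o + 1)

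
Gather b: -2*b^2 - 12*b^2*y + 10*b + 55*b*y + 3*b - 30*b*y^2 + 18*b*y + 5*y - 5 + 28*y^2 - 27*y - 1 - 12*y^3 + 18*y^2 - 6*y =b^2*(-12*y - 2) + b*(-30*y^2 + 73*y + 13) - 12*y^3 + 46*y^2 - 28*y - 6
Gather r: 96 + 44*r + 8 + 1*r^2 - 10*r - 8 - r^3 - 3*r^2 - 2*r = -r^3 - 2*r^2 + 32*r + 96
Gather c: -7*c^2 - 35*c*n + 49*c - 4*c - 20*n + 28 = -7*c^2 + c*(45 - 35*n) - 20*n + 28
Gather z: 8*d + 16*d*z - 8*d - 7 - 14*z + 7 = z*(16*d - 14)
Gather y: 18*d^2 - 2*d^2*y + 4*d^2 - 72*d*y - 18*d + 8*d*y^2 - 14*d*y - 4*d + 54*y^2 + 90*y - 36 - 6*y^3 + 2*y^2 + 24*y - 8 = 22*d^2 - 22*d - 6*y^3 + y^2*(8*d + 56) + y*(-2*d^2 - 86*d + 114) - 44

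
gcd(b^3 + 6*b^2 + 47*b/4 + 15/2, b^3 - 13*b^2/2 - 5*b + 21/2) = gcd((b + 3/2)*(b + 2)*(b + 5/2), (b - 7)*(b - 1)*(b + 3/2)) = b + 3/2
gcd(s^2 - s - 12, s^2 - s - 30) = 1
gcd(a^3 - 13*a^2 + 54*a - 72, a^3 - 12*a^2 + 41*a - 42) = a - 3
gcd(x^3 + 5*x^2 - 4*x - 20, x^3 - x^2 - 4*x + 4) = x^2 - 4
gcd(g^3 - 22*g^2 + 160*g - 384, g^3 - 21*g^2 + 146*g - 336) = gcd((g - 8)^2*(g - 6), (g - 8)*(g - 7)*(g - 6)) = g^2 - 14*g + 48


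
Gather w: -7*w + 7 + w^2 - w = w^2 - 8*w + 7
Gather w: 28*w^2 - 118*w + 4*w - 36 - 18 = 28*w^2 - 114*w - 54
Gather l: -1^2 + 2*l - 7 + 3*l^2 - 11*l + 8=3*l^2 - 9*l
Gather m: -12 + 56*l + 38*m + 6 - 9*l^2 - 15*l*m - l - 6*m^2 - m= -9*l^2 + 55*l - 6*m^2 + m*(37 - 15*l) - 6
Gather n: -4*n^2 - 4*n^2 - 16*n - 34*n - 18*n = -8*n^2 - 68*n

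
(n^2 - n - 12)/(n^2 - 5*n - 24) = (n - 4)/(n - 8)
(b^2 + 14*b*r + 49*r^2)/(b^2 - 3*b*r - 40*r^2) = (-b^2 - 14*b*r - 49*r^2)/(-b^2 + 3*b*r + 40*r^2)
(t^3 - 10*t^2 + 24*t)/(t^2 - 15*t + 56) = t*(t^2 - 10*t + 24)/(t^2 - 15*t + 56)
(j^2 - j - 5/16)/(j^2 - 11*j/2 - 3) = (-16*j^2 + 16*j + 5)/(8*(-2*j^2 + 11*j + 6))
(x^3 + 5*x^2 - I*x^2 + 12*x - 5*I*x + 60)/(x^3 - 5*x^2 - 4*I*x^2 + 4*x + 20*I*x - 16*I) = (x^2 + x*(5 + 3*I) + 15*I)/(x^2 - 5*x + 4)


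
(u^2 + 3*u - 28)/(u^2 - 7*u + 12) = (u + 7)/(u - 3)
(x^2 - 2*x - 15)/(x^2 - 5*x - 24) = (x - 5)/(x - 8)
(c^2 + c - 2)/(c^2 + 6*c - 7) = (c + 2)/(c + 7)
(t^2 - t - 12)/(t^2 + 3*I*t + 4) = (t^2 - t - 12)/(t^2 + 3*I*t + 4)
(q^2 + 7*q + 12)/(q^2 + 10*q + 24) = (q + 3)/(q + 6)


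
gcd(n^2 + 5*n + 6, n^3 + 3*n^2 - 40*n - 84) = n + 2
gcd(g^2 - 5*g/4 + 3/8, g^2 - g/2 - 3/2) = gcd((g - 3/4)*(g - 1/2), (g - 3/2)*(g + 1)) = 1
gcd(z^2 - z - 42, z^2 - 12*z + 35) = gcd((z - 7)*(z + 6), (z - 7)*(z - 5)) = z - 7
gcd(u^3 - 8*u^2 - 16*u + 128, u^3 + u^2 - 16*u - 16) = u^2 - 16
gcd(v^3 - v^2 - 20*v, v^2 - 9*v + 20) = v - 5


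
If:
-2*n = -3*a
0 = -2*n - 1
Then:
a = -1/3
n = -1/2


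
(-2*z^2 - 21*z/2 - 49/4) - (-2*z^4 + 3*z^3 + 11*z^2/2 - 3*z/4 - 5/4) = 2*z^4 - 3*z^3 - 15*z^2/2 - 39*z/4 - 11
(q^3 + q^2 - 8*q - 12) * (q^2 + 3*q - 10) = q^5 + 4*q^4 - 15*q^3 - 46*q^2 + 44*q + 120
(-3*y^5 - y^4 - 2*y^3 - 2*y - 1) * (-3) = 9*y^5 + 3*y^4 + 6*y^3 + 6*y + 3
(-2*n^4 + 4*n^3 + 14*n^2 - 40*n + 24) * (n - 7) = -2*n^5 + 18*n^4 - 14*n^3 - 138*n^2 + 304*n - 168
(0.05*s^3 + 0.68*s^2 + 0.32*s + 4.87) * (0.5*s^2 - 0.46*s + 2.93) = 0.025*s^5 + 0.317*s^4 - 0.00630000000000003*s^3 + 4.2802*s^2 - 1.3026*s + 14.2691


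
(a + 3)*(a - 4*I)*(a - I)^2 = a^4 + 3*a^3 - 6*I*a^3 - 9*a^2 - 18*I*a^2 - 27*a + 4*I*a + 12*I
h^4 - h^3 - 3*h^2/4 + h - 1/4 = (h - 1)*(h - 1/2)^2*(h + 1)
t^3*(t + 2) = t^4 + 2*t^3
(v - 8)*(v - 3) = v^2 - 11*v + 24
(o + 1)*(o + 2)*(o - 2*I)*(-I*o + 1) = -I*o^4 - o^3 - 3*I*o^3 - 3*o^2 - 4*I*o^2 - 2*o - 6*I*o - 4*I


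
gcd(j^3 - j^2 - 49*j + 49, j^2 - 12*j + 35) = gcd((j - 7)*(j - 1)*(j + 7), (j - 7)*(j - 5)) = j - 7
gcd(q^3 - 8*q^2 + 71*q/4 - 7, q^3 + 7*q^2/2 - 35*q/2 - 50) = q - 4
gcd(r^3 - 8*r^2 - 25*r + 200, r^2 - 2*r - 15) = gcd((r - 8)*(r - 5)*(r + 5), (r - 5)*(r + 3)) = r - 5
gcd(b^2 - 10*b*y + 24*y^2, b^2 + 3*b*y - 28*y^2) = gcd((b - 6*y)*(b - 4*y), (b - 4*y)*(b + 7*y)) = -b + 4*y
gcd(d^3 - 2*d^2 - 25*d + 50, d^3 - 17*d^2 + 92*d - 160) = d - 5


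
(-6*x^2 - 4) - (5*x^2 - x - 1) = -11*x^2 + x - 3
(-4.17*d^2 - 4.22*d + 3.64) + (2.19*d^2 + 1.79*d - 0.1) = -1.98*d^2 - 2.43*d + 3.54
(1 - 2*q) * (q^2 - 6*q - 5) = -2*q^3 + 13*q^2 + 4*q - 5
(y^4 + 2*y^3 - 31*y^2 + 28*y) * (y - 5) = y^5 - 3*y^4 - 41*y^3 + 183*y^2 - 140*y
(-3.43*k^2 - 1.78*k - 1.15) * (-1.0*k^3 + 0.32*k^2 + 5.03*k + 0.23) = 3.43*k^5 + 0.6824*k^4 - 16.6725*k^3 - 10.1103*k^2 - 6.1939*k - 0.2645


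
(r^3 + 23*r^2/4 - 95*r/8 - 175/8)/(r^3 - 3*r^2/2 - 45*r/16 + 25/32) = 4*(r + 7)/(4*r - 1)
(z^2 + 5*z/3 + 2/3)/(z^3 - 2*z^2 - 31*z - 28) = (z + 2/3)/(z^2 - 3*z - 28)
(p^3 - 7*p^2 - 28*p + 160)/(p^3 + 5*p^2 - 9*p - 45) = (p^2 - 12*p + 32)/(p^2 - 9)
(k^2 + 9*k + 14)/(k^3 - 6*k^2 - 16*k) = (k + 7)/(k*(k - 8))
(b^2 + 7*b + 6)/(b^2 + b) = (b + 6)/b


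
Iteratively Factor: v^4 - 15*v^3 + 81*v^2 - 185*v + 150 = (v - 5)*(v^3 - 10*v^2 + 31*v - 30) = (v - 5)*(v - 3)*(v^2 - 7*v + 10) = (v - 5)*(v - 3)*(v - 2)*(v - 5)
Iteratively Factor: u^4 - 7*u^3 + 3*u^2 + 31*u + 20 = (u - 5)*(u^3 - 2*u^2 - 7*u - 4) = (u - 5)*(u - 4)*(u^2 + 2*u + 1) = (u - 5)*(u - 4)*(u + 1)*(u + 1)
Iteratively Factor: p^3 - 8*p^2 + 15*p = (p - 3)*(p^2 - 5*p) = p*(p - 3)*(p - 5)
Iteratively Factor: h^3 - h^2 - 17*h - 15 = (h + 1)*(h^2 - 2*h - 15) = (h + 1)*(h + 3)*(h - 5)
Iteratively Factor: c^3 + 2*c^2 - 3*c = (c - 1)*(c^2 + 3*c) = (c - 1)*(c + 3)*(c)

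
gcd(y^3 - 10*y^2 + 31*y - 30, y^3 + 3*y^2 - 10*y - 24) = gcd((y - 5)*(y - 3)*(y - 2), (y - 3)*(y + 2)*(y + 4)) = y - 3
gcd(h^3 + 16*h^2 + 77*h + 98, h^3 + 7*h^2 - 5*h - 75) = 1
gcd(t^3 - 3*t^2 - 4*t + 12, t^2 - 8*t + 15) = t - 3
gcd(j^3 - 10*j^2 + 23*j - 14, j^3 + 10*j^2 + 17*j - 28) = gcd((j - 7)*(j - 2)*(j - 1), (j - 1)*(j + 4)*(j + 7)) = j - 1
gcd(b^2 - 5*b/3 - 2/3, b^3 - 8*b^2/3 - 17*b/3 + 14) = b - 2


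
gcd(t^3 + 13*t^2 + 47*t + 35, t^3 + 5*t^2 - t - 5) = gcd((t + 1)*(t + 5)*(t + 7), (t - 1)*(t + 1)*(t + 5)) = t^2 + 6*t + 5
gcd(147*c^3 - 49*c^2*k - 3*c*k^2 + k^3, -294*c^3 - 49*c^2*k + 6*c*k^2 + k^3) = 49*c^2 - k^2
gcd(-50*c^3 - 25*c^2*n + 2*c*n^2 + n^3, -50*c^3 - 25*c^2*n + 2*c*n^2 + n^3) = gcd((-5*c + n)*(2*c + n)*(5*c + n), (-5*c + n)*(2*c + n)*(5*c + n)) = 50*c^3 + 25*c^2*n - 2*c*n^2 - n^3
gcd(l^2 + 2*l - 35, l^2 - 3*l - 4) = 1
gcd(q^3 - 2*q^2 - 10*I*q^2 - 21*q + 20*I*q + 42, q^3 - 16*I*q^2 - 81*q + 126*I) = q^2 - 10*I*q - 21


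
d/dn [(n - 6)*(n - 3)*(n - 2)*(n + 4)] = 4*n^3 - 21*n^2 - 16*n + 108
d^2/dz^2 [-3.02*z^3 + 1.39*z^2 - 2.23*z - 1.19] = 2.78 - 18.12*z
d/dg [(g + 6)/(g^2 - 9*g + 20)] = (g^2 - 9*g - (g + 6)*(2*g - 9) + 20)/(g^2 - 9*g + 20)^2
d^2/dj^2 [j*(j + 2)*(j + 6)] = 6*j + 16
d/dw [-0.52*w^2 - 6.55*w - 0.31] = -1.04*w - 6.55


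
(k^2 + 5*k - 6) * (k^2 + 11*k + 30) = k^4 + 16*k^3 + 79*k^2 + 84*k - 180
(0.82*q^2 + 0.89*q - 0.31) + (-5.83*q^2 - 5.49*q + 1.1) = -5.01*q^2 - 4.6*q + 0.79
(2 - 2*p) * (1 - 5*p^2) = 10*p^3 - 10*p^2 - 2*p + 2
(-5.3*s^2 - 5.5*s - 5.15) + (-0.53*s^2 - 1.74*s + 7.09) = -5.83*s^2 - 7.24*s + 1.94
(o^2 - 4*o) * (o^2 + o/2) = o^4 - 7*o^3/2 - 2*o^2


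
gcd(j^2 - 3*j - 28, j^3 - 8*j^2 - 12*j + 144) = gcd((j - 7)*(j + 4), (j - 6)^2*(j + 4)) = j + 4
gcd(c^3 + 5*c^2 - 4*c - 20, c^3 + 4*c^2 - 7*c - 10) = c^2 + 3*c - 10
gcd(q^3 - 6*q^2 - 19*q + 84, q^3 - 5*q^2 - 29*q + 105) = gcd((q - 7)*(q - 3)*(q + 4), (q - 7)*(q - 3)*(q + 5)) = q^2 - 10*q + 21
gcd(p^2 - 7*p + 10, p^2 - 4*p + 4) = p - 2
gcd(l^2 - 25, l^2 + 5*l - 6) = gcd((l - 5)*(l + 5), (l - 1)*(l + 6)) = 1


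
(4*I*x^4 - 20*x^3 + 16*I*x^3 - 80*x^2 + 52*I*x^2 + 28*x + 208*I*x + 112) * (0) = 0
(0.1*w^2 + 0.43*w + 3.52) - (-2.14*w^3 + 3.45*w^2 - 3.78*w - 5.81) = 2.14*w^3 - 3.35*w^2 + 4.21*w + 9.33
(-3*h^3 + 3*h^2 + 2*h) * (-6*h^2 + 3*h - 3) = 18*h^5 - 27*h^4 + 6*h^3 - 3*h^2 - 6*h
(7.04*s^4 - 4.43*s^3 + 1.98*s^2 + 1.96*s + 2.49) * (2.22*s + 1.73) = 15.6288*s^5 + 2.3446*s^4 - 3.2683*s^3 + 7.7766*s^2 + 8.9186*s + 4.3077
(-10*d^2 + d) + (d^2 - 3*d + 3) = -9*d^2 - 2*d + 3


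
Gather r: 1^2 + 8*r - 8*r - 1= 0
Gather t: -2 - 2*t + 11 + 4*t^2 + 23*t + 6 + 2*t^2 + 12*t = 6*t^2 + 33*t + 15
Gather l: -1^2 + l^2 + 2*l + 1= l^2 + 2*l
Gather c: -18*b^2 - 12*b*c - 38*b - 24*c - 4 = -18*b^2 - 38*b + c*(-12*b - 24) - 4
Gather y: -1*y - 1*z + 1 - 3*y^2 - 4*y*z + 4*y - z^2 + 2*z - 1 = -3*y^2 + y*(3 - 4*z) - z^2 + z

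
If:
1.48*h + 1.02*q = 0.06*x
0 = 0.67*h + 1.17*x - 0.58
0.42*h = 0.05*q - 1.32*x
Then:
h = 2.50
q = -3.68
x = -0.93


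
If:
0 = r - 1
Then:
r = 1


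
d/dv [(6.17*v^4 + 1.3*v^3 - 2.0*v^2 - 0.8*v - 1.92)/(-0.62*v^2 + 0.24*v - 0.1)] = (-7.6508*v^5 + 3.6364*v^4 - 1.844*v^3 - 1.366*v^2 - 1.9808*v + 0.5408)/(0.3844*v^4 - 0.2976*v^3 + 0.1816*v^2 - 0.048*v + 0.01)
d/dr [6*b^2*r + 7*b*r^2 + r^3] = 6*b^2 + 14*b*r + 3*r^2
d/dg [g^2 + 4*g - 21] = 2*g + 4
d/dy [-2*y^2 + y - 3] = 1 - 4*y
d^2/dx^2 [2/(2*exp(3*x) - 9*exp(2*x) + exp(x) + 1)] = 2*((-18*exp(2*x) + 36*exp(x) - 1)*(2*exp(3*x) - 9*exp(2*x) + exp(x) + 1) + 2*(6*exp(2*x) - 18*exp(x) + 1)^2*exp(x))*exp(x)/(2*exp(3*x) - 9*exp(2*x) + exp(x) + 1)^3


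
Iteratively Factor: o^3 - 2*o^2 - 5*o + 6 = (o + 2)*(o^2 - 4*o + 3) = (o - 1)*(o + 2)*(o - 3)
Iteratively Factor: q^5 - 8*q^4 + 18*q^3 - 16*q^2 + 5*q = (q - 1)*(q^4 - 7*q^3 + 11*q^2 - 5*q) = (q - 1)^2*(q^3 - 6*q^2 + 5*q) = (q - 5)*(q - 1)^2*(q^2 - q) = (q - 5)*(q - 1)^3*(q)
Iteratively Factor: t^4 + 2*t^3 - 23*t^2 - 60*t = (t + 4)*(t^3 - 2*t^2 - 15*t) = (t + 3)*(t + 4)*(t^2 - 5*t) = (t - 5)*(t + 3)*(t + 4)*(t)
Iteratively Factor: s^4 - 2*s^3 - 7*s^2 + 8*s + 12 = (s + 1)*(s^3 - 3*s^2 - 4*s + 12) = (s - 2)*(s + 1)*(s^2 - s - 6) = (s - 2)*(s + 1)*(s + 2)*(s - 3)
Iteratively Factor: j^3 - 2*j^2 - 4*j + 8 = (j - 2)*(j^2 - 4) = (j - 2)^2*(j + 2)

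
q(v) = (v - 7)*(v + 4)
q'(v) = 2*v - 3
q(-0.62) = -25.76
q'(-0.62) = -4.24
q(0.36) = -28.95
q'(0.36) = -2.28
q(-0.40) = -26.64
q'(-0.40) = -3.80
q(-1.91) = -18.62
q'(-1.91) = -6.82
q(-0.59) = -25.88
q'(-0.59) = -4.18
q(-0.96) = -24.20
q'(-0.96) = -4.92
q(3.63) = -25.71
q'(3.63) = 4.26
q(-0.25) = -27.19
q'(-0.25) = -3.50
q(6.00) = -10.00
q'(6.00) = 9.00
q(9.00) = 26.00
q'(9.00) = 15.00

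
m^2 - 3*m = m*(m - 3)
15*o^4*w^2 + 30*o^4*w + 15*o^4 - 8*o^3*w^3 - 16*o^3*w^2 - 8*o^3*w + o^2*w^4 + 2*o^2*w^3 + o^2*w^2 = (-5*o + w)*(-3*o + w)*(o*w + o)^2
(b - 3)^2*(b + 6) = b^3 - 27*b + 54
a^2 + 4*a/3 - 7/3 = (a - 1)*(a + 7/3)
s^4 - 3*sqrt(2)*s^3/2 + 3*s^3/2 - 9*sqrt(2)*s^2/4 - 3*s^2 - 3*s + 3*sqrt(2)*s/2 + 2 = (s - 1/2)*(s + 2)*(s - 2*sqrt(2))*(s + sqrt(2)/2)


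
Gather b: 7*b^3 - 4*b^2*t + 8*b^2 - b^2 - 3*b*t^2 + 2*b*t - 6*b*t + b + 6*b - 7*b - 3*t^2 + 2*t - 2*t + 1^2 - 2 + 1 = 7*b^3 + b^2*(7 - 4*t) + b*(-3*t^2 - 4*t) - 3*t^2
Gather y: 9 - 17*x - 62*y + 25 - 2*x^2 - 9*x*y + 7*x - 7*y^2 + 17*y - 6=-2*x^2 - 10*x - 7*y^2 + y*(-9*x - 45) + 28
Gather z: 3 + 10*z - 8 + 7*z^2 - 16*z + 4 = 7*z^2 - 6*z - 1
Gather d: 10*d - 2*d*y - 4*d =d*(6 - 2*y)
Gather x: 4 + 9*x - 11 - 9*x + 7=0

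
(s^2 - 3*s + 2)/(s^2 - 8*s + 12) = (s - 1)/(s - 6)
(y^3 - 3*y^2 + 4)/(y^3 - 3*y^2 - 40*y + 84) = (y^2 - y - 2)/(y^2 - y - 42)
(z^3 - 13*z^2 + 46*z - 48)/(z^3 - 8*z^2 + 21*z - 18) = (z - 8)/(z - 3)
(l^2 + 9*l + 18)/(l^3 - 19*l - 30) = (l + 6)/(l^2 - 3*l - 10)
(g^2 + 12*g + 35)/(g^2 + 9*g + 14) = (g + 5)/(g + 2)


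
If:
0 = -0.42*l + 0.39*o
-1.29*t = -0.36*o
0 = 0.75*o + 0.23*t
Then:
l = 0.00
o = 0.00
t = 0.00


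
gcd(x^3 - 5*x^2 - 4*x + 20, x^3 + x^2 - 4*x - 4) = x^2 - 4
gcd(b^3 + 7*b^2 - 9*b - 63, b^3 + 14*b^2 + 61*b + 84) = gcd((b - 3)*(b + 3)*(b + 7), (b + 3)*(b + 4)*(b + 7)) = b^2 + 10*b + 21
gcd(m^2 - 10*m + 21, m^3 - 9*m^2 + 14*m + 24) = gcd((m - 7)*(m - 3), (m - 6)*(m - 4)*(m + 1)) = 1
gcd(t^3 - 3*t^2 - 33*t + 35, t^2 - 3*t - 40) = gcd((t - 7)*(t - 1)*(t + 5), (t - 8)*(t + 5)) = t + 5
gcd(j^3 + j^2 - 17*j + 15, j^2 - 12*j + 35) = 1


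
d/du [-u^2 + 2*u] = 2 - 2*u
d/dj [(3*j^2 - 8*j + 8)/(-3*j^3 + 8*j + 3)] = (2*(3*j - 4)*(-3*j^3 + 8*j + 3) + (9*j^2 - 8)*(3*j^2 - 8*j + 8))/(-3*j^3 + 8*j + 3)^2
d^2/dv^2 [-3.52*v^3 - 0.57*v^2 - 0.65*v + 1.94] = -21.12*v - 1.14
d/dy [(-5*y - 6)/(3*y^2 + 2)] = (15*y^2 + 36*y - 10)/(9*y^4 + 12*y^2 + 4)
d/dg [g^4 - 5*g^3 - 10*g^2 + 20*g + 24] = 4*g^3 - 15*g^2 - 20*g + 20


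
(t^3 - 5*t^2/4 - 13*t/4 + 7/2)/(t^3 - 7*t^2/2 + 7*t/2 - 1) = (4*t + 7)/(2*(2*t - 1))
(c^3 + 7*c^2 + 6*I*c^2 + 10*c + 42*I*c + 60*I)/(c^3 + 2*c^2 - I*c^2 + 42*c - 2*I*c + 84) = (c + 5)/(c - 7*I)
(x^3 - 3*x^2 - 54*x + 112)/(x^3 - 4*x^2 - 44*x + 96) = (x + 7)/(x + 6)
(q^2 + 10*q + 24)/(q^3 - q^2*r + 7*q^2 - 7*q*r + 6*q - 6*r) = (q + 4)/(q^2 - q*r + q - r)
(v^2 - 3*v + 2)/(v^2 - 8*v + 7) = (v - 2)/(v - 7)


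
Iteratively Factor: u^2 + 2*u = (u)*(u + 2)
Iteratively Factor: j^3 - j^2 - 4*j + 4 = (j + 2)*(j^2 - 3*j + 2) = (j - 2)*(j + 2)*(j - 1)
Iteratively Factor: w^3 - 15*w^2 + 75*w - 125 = (w - 5)*(w^2 - 10*w + 25) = (w - 5)^2*(w - 5)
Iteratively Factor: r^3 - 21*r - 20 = (r - 5)*(r^2 + 5*r + 4) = (r - 5)*(r + 4)*(r + 1)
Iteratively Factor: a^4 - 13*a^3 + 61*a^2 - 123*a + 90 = (a - 2)*(a^3 - 11*a^2 + 39*a - 45) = (a - 3)*(a - 2)*(a^2 - 8*a + 15) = (a - 3)^2*(a - 2)*(a - 5)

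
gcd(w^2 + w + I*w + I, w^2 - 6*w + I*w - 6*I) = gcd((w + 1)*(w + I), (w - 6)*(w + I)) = w + I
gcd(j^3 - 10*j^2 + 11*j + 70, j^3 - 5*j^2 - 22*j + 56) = j - 7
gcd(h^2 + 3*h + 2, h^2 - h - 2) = h + 1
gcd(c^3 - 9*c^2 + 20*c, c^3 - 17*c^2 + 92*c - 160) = c^2 - 9*c + 20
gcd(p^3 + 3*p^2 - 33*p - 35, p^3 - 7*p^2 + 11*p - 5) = p - 5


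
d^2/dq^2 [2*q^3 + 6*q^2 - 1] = 12*q + 12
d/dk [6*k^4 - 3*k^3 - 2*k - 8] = 24*k^3 - 9*k^2 - 2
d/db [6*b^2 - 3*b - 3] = 12*b - 3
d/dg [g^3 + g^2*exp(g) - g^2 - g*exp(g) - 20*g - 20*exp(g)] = g^2*exp(g) + 3*g^2 + g*exp(g) - 2*g - 21*exp(g) - 20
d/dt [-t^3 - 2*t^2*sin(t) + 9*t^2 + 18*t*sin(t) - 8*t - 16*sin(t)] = -2*t^2*cos(t) - 3*t^2 - 4*t*sin(t) + 18*t*cos(t) + 18*t + 18*sin(t) - 16*cos(t) - 8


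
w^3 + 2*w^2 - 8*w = w*(w - 2)*(w + 4)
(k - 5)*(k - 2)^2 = k^3 - 9*k^2 + 24*k - 20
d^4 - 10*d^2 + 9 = (d - 3)*(d - 1)*(d + 1)*(d + 3)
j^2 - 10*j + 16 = (j - 8)*(j - 2)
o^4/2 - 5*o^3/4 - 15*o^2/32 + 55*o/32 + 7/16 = (o/2 + 1/2)*(o - 2)*(o - 7/4)*(o + 1/4)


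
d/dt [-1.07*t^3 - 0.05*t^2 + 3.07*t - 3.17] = -3.21*t^2 - 0.1*t + 3.07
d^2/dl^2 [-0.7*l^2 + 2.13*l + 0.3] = -1.40000000000000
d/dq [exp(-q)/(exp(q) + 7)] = (-2*exp(q) - 7)*exp(-q)/(exp(2*q) + 14*exp(q) + 49)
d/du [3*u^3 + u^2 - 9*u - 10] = 9*u^2 + 2*u - 9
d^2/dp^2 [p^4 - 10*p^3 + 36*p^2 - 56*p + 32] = 12*p^2 - 60*p + 72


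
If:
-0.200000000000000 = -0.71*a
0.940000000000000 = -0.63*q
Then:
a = 0.28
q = -1.49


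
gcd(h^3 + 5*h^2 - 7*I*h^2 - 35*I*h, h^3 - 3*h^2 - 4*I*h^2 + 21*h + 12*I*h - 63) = h - 7*I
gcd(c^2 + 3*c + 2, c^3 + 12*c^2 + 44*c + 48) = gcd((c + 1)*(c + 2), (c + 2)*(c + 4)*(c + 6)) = c + 2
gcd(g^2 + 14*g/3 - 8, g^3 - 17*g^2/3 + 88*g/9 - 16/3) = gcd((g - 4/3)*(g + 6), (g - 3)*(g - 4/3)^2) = g - 4/3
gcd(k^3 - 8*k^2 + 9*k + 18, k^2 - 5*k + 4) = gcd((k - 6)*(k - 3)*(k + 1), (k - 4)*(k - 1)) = 1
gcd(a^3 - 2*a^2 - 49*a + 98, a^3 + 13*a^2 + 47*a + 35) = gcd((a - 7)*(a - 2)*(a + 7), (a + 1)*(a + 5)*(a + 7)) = a + 7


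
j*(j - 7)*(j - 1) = j^3 - 8*j^2 + 7*j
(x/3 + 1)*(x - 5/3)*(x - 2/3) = x^3/3 + 2*x^2/9 - 53*x/27 + 10/9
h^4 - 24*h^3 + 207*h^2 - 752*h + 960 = (h - 8)^2*(h - 5)*(h - 3)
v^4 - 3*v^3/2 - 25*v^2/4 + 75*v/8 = v*(v - 5/2)*(v - 3/2)*(v + 5/2)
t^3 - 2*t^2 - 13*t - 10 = (t - 5)*(t + 1)*(t + 2)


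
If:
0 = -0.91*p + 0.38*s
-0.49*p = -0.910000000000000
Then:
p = 1.86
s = 4.45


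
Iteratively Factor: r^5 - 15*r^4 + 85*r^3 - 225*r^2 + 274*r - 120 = (r - 4)*(r^4 - 11*r^3 + 41*r^2 - 61*r + 30) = (r - 4)*(r - 2)*(r^3 - 9*r^2 + 23*r - 15) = (r - 5)*(r - 4)*(r - 2)*(r^2 - 4*r + 3) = (r - 5)*(r - 4)*(r - 2)*(r - 1)*(r - 3)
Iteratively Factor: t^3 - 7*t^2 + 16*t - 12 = (t - 2)*(t^2 - 5*t + 6) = (t - 3)*(t - 2)*(t - 2)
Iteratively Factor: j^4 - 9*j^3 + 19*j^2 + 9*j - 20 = (j - 4)*(j^3 - 5*j^2 - j + 5) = (j - 4)*(j - 1)*(j^2 - 4*j - 5) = (j - 4)*(j - 1)*(j + 1)*(j - 5)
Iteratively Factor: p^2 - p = (p)*(p - 1)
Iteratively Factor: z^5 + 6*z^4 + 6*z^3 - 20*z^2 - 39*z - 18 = (z + 1)*(z^4 + 5*z^3 + z^2 - 21*z - 18) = (z + 1)*(z + 3)*(z^3 + 2*z^2 - 5*z - 6) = (z + 1)*(z + 3)^2*(z^2 - z - 2) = (z - 2)*(z + 1)*(z + 3)^2*(z + 1)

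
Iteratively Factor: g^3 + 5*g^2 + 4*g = (g + 1)*(g^2 + 4*g) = g*(g + 1)*(g + 4)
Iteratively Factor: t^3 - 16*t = (t)*(t^2 - 16) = t*(t - 4)*(t + 4)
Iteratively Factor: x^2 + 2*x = (x + 2)*(x)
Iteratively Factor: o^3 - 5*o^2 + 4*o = (o)*(o^2 - 5*o + 4) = o*(o - 4)*(o - 1)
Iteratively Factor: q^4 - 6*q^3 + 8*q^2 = (q - 4)*(q^3 - 2*q^2) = (q - 4)*(q - 2)*(q^2) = q*(q - 4)*(q - 2)*(q)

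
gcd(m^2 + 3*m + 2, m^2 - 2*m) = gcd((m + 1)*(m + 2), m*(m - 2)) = 1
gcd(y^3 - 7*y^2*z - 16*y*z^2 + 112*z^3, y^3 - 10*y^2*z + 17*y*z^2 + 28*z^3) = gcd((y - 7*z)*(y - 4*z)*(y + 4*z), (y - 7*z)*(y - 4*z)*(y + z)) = y^2 - 11*y*z + 28*z^2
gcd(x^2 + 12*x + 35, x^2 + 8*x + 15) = x + 5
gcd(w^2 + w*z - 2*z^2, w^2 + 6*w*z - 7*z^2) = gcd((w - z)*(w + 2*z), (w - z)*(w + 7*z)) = -w + z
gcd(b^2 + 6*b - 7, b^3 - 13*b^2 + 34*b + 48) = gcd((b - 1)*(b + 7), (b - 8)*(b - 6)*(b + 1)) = 1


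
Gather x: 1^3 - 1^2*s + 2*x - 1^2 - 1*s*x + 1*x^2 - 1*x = -s + x^2 + x*(1 - s)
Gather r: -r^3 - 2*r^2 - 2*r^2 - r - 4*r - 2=-r^3 - 4*r^2 - 5*r - 2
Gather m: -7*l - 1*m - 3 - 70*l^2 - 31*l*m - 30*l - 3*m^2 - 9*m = -70*l^2 - 37*l - 3*m^2 + m*(-31*l - 10) - 3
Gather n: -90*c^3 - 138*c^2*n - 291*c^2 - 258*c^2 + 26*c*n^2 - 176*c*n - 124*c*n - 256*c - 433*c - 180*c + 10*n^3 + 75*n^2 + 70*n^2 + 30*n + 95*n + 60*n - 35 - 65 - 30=-90*c^3 - 549*c^2 - 869*c + 10*n^3 + n^2*(26*c + 145) + n*(-138*c^2 - 300*c + 185) - 130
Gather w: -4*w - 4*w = -8*w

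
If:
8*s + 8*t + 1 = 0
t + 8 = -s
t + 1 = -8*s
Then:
No Solution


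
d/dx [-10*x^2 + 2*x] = 2 - 20*x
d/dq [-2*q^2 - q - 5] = -4*q - 1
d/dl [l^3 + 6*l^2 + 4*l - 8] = 3*l^2 + 12*l + 4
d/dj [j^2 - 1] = 2*j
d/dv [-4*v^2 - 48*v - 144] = -8*v - 48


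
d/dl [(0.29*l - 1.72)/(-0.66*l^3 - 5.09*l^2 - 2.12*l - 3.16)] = (0.3828*l^3 - 1.9295*l^2 - 17.5096*l - 4.5628)/(0.4356*l^6 + 6.7188*l^5 + 28.7065*l^4 + 25.7528*l^3 + 36.6632*l^2 + 13.3984*l + 9.9856)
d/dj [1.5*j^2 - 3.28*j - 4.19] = 3.0*j - 3.28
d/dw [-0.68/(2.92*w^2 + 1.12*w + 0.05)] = (3.9712*w + 0.7616)/(2.92*w^2 + 1.12*w + 0.05)^2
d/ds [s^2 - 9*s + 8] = 2*s - 9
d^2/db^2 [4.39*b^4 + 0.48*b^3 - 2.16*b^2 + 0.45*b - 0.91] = 52.68*b^2 + 2.88*b - 4.32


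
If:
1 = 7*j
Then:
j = 1/7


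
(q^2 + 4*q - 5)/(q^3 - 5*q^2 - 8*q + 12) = (q + 5)/(q^2 - 4*q - 12)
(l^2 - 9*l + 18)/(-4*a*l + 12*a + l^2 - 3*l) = (6 - l)/(4*a - l)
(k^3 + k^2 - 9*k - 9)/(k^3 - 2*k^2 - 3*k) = (k + 3)/k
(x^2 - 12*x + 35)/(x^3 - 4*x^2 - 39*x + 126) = (x - 5)/(x^2 + 3*x - 18)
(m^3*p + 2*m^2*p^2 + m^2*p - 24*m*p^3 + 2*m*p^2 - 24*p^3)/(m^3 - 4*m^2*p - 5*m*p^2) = p*(-m^3 - 2*m^2*p - m^2 + 24*m*p^2 - 2*m*p + 24*p^2)/(m*(-m^2 + 4*m*p + 5*p^2))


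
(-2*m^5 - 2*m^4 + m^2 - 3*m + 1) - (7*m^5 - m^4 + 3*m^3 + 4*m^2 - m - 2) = -9*m^5 - m^4 - 3*m^3 - 3*m^2 - 2*m + 3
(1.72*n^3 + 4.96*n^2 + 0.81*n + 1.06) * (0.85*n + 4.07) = 1.462*n^4 + 11.2164*n^3 + 20.8757*n^2 + 4.1977*n + 4.3142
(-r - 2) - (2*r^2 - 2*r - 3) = -2*r^2 + r + 1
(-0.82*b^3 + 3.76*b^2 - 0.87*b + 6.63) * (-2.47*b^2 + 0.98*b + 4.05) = 2.0254*b^5 - 10.0908*b^4 + 2.5127*b^3 - 2.0007*b^2 + 2.9739*b + 26.8515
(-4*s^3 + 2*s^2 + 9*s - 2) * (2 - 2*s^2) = 8*s^5 - 4*s^4 - 26*s^3 + 8*s^2 + 18*s - 4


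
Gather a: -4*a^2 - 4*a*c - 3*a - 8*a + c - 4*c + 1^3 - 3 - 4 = -4*a^2 + a*(-4*c - 11) - 3*c - 6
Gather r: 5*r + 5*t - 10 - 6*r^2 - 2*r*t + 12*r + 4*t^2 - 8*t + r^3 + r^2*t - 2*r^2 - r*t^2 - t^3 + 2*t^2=r^3 + r^2*(t - 8) + r*(-t^2 - 2*t + 17) - t^3 + 6*t^2 - 3*t - 10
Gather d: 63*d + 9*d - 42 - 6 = 72*d - 48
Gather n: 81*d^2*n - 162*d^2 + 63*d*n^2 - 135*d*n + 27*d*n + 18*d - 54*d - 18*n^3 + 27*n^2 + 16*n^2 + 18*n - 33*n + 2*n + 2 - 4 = -162*d^2 - 36*d - 18*n^3 + n^2*(63*d + 43) + n*(81*d^2 - 108*d - 13) - 2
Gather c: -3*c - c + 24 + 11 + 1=36 - 4*c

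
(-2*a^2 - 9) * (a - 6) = -2*a^3 + 12*a^2 - 9*a + 54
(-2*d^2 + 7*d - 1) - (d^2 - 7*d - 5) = -3*d^2 + 14*d + 4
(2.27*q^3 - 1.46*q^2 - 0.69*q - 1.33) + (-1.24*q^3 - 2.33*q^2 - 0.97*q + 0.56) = 1.03*q^3 - 3.79*q^2 - 1.66*q - 0.77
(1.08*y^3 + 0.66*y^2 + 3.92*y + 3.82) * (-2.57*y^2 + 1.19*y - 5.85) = -2.7756*y^5 - 0.411*y^4 - 15.607*y^3 - 9.0136*y^2 - 18.3862*y - 22.347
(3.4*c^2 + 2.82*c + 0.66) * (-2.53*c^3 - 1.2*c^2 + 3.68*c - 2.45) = -8.602*c^5 - 11.2146*c^4 + 7.4582*c^3 + 1.2556*c^2 - 4.4802*c - 1.617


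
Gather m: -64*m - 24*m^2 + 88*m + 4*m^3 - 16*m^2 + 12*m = 4*m^3 - 40*m^2 + 36*m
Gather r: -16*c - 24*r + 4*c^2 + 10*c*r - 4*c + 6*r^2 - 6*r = 4*c^2 - 20*c + 6*r^2 + r*(10*c - 30)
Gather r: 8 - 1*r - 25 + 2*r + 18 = r + 1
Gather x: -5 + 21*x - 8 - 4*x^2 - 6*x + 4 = -4*x^2 + 15*x - 9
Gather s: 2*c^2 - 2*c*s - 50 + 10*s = 2*c^2 + s*(10 - 2*c) - 50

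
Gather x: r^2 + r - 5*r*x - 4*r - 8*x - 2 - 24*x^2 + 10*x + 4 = r^2 - 3*r - 24*x^2 + x*(2 - 5*r) + 2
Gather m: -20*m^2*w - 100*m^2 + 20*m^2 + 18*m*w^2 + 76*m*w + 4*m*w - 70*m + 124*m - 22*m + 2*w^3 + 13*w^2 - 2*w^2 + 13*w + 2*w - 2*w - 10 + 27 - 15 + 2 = m^2*(-20*w - 80) + m*(18*w^2 + 80*w + 32) + 2*w^3 + 11*w^2 + 13*w + 4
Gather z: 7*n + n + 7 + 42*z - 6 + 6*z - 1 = 8*n + 48*z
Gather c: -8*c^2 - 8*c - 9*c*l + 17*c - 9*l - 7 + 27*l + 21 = -8*c^2 + c*(9 - 9*l) + 18*l + 14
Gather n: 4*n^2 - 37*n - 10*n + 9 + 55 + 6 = 4*n^2 - 47*n + 70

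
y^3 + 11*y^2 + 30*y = y*(y + 5)*(y + 6)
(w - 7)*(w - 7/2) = w^2 - 21*w/2 + 49/2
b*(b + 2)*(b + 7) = b^3 + 9*b^2 + 14*b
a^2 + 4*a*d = a*(a + 4*d)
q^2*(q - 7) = q^3 - 7*q^2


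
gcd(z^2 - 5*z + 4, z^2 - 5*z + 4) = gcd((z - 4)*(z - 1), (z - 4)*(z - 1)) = z^2 - 5*z + 4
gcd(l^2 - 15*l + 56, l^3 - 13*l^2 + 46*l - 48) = l - 8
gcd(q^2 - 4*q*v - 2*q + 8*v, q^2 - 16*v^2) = q - 4*v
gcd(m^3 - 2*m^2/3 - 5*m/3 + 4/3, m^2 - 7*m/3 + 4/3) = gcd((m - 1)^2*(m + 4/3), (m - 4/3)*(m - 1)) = m - 1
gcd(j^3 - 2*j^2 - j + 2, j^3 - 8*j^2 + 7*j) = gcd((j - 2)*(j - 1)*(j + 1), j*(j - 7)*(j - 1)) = j - 1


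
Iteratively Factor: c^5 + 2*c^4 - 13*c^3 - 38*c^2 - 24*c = (c + 2)*(c^4 - 13*c^2 - 12*c) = c*(c + 2)*(c^3 - 13*c - 12) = c*(c - 4)*(c + 2)*(c^2 + 4*c + 3) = c*(c - 4)*(c + 1)*(c + 2)*(c + 3)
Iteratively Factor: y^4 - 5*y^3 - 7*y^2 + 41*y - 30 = (y - 1)*(y^3 - 4*y^2 - 11*y + 30) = (y - 1)*(y + 3)*(y^2 - 7*y + 10) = (y - 5)*(y - 1)*(y + 3)*(y - 2)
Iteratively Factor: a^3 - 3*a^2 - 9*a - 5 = (a + 1)*(a^2 - 4*a - 5) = (a + 1)^2*(a - 5)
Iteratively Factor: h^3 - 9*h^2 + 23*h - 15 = (h - 3)*(h^2 - 6*h + 5) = (h - 3)*(h - 1)*(h - 5)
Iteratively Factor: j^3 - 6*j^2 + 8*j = (j - 2)*(j^2 - 4*j) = j*(j - 2)*(j - 4)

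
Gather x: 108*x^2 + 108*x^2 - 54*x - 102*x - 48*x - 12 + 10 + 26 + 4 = 216*x^2 - 204*x + 28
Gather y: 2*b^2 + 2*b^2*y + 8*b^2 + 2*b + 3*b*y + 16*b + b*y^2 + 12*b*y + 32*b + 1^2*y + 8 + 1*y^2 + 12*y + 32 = 10*b^2 + 50*b + y^2*(b + 1) + y*(2*b^2 + 15*b + 13) + 40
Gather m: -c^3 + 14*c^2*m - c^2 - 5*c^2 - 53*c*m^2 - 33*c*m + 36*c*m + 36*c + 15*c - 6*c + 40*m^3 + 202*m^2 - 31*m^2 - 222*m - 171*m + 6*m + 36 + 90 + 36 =-c^3 - 6*c^2 + 45*c + 40*m^3 + m^2*(171 - 53*c) + m*(14*c^2 + 3*c - 387) + 162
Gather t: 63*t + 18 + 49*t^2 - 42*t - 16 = 49*t^2 + 21*t + 2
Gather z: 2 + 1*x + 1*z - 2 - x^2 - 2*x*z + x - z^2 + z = -x^2 + 2*x - z^2 + z*(2 - 2*x)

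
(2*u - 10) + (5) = 2*u - 5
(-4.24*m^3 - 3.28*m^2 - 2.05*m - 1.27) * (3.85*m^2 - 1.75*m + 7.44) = -16.324*m^5 - 5.208*m^4 - 33.6981*m^3 - 25.7052*m^2 - 13.0295*m - 9.4488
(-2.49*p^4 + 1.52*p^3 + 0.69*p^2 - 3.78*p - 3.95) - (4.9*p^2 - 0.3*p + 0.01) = -2.49*p^4 + 1.52*p^3 - 4.21*p^2 - 3.48*p - 3.96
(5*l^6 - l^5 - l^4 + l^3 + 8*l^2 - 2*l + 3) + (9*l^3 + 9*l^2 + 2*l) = 5*l^6 - l^5 - l^4 + 10*l^3 + 17*l^2 + 3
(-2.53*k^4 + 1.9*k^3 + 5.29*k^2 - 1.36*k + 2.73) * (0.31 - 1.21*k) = 3.0613*k^5 - 3.0833*k^4 - 5.8119*k^3 + 3.2855*k^2 - 3.7249*k + 0.8463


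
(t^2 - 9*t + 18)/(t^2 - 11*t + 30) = (t - 3)/(t - 5)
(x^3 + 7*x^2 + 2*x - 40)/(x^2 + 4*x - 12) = (x^2 + 9*x + 20)/(x + 6)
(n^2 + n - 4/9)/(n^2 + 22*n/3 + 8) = (n - 1/3)/(n + 6)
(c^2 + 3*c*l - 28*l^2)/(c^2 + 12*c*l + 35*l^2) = (c - 4*l)/(c + 5*l)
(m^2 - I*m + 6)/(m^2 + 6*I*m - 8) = (m - 3*I)/(m + 4*I)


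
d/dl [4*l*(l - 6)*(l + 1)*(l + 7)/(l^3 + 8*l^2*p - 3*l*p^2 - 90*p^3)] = 4*(-l*(l - 6)*(l + 1)*(l + 7)*(3*l^2 + 16*l*p - 3*p^2) + (l^3 + 8*l^2*p - 3*l*p^2 - 90*p^3)*(l*(l - 6)*(l + 1) + l*(l - 6)*(l + 7) + l*(l + 1)*(l + 7) + (l - 6)*(l + 1)*(l + 7)))/(l^3 + 8*l^2*p - 3*l*p^2 - 90*p^3)^2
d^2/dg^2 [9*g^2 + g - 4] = 18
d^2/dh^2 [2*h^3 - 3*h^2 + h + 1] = 12*h - 6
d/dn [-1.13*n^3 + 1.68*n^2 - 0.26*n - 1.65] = -3.39*n^2 + 3.36*n - 0.26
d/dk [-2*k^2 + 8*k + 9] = 8 - 4*k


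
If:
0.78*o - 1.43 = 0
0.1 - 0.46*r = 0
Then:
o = 1.83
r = 0.22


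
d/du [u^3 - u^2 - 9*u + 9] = 3*u^2 - 2*u - 9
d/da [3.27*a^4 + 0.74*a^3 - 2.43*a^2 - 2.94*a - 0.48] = 13.08*a^3 + 2.22*a^2 - 4.86*a - 2.94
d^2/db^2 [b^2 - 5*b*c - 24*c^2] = 2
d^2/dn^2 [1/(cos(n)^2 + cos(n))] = (-(1 - cos(2*n))^2 + 15*cos(n)/4 - 3*cos(2*n)/2 - 3*cos(3*n)/4 + 9/2)/((cos(n) + 1)^3*cos(n)^3)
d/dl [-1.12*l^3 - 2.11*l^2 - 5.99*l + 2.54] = -3.36*l^2 - 4.22*l - 5.99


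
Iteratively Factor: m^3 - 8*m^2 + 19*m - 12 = (m - 3)*(m^2 - 5*m + 4) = (m - 3)*(m - 1)*(m - 4)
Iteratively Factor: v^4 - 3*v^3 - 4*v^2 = (v - 4)*(v^3 + v^2) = v*(v - 4)*(v^2 + v) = v*(v - 4)*(v + 1)*(v)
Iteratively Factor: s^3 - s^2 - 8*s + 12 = (s + 3)*(s^2 - 4*s + 4) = (s - 2)*(s + 3)*(s - 2)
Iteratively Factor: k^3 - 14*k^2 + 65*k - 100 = (k - 5)*(k^2 - 9*k + 20) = (k - 5)^2*(k - 4)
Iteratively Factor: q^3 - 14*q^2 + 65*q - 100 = (q - 5)*(q^2 - 9*q + 20) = (q - 5)^2*(q - 4)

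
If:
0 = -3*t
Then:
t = 0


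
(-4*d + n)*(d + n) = -4*d^2 - 3*d*n + n^2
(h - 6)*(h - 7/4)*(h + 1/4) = h^3 - 15*h^2/2 + 137*h/16 + 21/8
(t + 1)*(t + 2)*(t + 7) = t^3 + 10*t^2 + 23*t + 14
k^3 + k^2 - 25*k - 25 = (k - 5)*(k + 1)*(k + 5)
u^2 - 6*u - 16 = (u - 8)*(u + 2)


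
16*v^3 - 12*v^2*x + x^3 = (-2*v + x)^2*(4*v + x)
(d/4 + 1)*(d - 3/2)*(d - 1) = d^3/4 + 3*d^2/8 - 17*d/8 + 3/2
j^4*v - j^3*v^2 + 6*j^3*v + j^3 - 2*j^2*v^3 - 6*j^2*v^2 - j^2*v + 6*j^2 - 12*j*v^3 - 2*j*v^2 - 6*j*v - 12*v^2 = (j + 6)*(j - 2*v)*(j + v)*(j*v + 1)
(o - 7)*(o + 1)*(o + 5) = o^3 - o^2 - 37*o - 35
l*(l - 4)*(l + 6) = l^3 + 2*l^2 - 24*l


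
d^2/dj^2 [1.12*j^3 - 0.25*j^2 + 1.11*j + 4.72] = 6.72*j - 0.5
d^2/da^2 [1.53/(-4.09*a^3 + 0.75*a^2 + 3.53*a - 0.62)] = ((37.5462*a - 2.295)*(4.09*a^3 - 0.75*a^2 - 3.53*a + 0.62) - 1.53*(-24.54*a^2 + 3.0*a + 7.06)*(-12.27*a^2 + 1.5*a + 3.53))/(4.09*a^3 - 0.75*a^2 - 3.53*a + 0.62)^3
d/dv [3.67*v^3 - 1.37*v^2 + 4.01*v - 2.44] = 11.01*v^2 - 2.74*v + 4.01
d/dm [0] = 0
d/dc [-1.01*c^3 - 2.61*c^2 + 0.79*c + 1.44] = -3.03*c^2 - 5.22*c + 0.79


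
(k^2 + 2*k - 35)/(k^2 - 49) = (k - 5)/(k - 7)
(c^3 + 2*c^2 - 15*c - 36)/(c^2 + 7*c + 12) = (c^2 - c - 12)/(c + 4)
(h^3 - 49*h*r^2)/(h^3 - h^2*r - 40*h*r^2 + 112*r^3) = h*(h - 7*r)/(h^2 - 8*h*r + 16*r^2)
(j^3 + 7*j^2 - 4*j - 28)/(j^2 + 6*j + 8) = (j^2 + 5*j - 14)/(j + 4)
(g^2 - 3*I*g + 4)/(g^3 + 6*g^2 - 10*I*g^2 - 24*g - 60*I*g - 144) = (g + I)/(g^2 + 6*g*(1 - I) - 36*I)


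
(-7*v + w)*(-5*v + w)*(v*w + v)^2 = 35*v^4*w^2 + 70*v^4*w + 35*v^4 - 12*v^3*w^3 - 24*v^3*w^2 - 12*v^3*w + v^2*w^4 + 2*v^2*w^3 + v^2*w^2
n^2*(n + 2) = n^3 + 2*n^2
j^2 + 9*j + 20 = (j + 4)*(j + 5)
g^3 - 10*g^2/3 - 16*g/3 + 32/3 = (g - 4)*(g - 4/3)*(g + 2)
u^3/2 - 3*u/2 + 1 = (u/2 + 1)*(u - 1)^2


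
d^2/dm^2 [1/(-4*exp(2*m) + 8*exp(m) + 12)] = (4*(1 - exp(m))^2*exp(m) + (2*exp(m) - 1)*(-exp(2*m) + 2*exp(m) + 3))*exp(m)/(2*(-exp(2*m) + 2*exp(m) + 3)^3)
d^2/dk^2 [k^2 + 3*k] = 2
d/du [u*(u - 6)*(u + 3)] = 3*u^2 - 6*u - 18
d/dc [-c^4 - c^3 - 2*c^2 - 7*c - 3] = -4*c^3 - 3*c^2 - 4*c - 7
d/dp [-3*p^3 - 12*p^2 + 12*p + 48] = -9*p^2 - 24*p + 12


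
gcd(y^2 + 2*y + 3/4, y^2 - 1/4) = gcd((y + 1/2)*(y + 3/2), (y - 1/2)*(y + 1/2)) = y + 1/2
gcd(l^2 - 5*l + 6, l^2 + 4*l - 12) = l - 2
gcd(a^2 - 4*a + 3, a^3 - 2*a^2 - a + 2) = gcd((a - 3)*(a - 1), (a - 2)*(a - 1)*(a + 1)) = a - 1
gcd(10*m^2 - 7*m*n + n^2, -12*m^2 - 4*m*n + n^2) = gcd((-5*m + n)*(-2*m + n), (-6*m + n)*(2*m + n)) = 1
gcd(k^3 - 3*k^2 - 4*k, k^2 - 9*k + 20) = k - 4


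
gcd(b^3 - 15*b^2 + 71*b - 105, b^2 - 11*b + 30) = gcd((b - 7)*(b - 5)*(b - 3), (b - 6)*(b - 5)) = b - 5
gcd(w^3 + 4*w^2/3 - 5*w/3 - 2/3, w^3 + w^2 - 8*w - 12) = w + 2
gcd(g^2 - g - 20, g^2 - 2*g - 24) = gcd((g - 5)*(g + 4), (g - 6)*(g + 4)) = g + 4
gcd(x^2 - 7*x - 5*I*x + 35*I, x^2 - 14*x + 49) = x - 7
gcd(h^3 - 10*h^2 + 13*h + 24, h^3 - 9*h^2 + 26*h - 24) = h - 3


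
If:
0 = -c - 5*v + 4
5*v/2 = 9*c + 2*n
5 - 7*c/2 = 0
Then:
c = 10/7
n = -81/14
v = 18/35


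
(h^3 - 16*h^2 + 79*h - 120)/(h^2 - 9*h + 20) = (h^2 - 11*h + 24)/(h - 4)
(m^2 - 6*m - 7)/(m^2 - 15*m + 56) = (m + 1)/(m - 8)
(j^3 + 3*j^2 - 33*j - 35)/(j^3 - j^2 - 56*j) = (j^2 - 4*j - 5)/(j*(j - 8))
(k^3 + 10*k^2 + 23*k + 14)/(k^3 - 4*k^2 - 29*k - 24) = (k^2 + 9*k + 14)/(k^2 - 5*k - 24)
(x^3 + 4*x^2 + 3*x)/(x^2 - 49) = x*(x^2 + 4*x + 3)/(x^2 - 49)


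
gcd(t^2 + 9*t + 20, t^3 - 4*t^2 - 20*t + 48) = t + 4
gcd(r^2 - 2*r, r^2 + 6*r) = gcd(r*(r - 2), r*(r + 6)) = r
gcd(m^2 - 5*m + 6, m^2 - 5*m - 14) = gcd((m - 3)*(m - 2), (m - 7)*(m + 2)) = 1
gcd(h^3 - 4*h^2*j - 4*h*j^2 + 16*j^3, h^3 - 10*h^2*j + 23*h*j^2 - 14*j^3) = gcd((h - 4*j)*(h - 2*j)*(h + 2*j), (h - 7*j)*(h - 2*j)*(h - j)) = h - 2*j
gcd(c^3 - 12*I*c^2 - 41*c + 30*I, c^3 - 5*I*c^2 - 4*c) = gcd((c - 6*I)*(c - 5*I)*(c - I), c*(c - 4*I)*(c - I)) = c - I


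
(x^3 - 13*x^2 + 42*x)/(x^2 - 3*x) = (x^2 - 13*x + 42)/(x - 3)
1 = 1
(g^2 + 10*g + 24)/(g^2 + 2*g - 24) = (g + 4)/(g - 4)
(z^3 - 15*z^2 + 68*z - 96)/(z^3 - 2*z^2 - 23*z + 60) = (z - 8)/(z + 5)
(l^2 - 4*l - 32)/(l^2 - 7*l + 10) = (l^2 - 4*l - 32)/(l^2 - 7*l + 10)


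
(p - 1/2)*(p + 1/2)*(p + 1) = p^3 + p^2 - p/4 - 1/4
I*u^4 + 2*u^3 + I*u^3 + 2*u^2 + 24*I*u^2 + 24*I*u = u*(u - 6*I)*(u + 4*I)*(I*u + I)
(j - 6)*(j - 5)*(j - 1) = j^3 - 12*j^2 + 41*j - 30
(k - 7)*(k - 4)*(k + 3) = k^3 - 8*k^2 - 5*k + 84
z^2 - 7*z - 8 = (z - 8)*(z + 1)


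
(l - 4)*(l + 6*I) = l^2 - 4*l + 6*I*l - 24*I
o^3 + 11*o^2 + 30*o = o*(o + 5)*(o + 6)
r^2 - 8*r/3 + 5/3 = (r - 5/3)*(r - 1)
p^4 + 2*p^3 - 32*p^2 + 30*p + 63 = (p - 3)^2*(p + 1)*(p + 7)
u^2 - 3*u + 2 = (u - 2)*(u - 1)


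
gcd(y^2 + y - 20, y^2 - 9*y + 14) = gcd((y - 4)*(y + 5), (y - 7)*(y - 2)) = 1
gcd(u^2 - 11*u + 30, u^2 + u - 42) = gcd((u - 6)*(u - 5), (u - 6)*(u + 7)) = u - 6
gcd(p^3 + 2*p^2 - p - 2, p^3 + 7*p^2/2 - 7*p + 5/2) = p - 1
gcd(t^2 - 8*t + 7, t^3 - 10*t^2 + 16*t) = 1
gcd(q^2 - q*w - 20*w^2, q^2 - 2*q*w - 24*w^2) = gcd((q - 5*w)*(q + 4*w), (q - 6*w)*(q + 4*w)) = q + 4*w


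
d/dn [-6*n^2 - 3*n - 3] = -12*n - 3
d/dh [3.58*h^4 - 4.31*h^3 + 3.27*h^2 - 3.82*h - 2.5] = 14.32*h^3 - 12.93*h^2 + 6.54*h - 3.82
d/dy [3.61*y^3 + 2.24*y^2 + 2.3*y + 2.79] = 10.83*y^2 + 4.48*y + 2.3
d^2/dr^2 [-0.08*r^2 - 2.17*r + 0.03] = -0.160000000000000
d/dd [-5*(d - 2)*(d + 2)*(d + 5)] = -15*d^2 - 50*d + 20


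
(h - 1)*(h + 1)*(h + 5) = h^3 + 5*h^2 - h - 5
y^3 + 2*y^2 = y^2*(y + 2)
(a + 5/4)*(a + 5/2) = a^2 + 15*a/4 + 25/8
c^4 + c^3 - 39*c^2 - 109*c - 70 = (c - 7)*(c + 1)*(c + 2)*(c + 5)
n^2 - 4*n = n*(n - 4)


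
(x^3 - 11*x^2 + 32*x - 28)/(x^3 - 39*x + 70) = (x^2 - 9*x + 14)/(x^2 + 2*x - 35)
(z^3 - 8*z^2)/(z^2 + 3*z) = z*(z - 8)/(z + 3)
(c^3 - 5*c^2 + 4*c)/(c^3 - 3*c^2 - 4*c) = (c - 1)/(c + 1)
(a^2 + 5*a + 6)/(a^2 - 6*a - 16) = (a + 3)/(a - 8)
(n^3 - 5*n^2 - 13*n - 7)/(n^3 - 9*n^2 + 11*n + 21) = (n + 1)/(n - 3)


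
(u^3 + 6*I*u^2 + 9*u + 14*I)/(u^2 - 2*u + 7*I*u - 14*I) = (u^2 - I*u + 2)/(u - 2)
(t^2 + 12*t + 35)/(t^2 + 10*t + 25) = (t + 7)/(t + 5)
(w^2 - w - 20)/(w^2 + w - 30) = (w + 4)/(w + 6)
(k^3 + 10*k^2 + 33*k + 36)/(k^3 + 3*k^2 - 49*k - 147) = (k^2 + 7*k + 12)/(k^2 - 49)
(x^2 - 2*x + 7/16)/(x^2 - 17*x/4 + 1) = (x - 7/4)/(x - 4)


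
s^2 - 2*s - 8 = (s - 4)*(s + 2)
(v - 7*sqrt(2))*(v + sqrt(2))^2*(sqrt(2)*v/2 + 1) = sqrt(2)*v^4/2 - 4*v^3 - 18*sqrt(2)*v^2 - 40*v - 14*sqrt(2)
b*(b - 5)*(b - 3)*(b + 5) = b^4 - 3*b^3 - 25*b^2 + 75*b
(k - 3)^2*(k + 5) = k^3 - k^2 - 21*k + 45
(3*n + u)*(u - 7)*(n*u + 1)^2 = 3*n^3*u^3 - 21*n^3*u^2 + n^2*u^4 - 7*n^2*u^3 + 6*n^2*u^2 - 42*n^2*u + 2*n*u^3 - 14*n*u^2 + 3*n*u - 21*n + u^2 - 7*u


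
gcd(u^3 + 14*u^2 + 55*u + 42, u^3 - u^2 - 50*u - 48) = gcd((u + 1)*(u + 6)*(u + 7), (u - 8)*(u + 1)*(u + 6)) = u^2 + 7*u + 6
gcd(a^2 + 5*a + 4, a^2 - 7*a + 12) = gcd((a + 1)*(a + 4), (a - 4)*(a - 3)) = 1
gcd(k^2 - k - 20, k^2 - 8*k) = 1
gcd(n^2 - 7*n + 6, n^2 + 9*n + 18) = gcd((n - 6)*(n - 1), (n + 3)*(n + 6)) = 1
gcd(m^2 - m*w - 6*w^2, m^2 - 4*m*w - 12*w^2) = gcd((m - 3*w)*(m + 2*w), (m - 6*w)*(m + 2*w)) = m + 2*w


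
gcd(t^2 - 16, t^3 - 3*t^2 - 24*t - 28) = 1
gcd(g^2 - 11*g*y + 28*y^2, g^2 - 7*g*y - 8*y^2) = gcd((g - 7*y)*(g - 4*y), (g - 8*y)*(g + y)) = 1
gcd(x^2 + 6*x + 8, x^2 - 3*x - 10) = x + 2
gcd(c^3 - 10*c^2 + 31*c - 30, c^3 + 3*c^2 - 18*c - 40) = 1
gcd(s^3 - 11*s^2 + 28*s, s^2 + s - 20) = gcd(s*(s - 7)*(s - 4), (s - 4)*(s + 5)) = s - 4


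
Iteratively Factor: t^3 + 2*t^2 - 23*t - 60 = (t + 3)*(t^2 - t - 20) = (t + 3)*(t + 4)*(t - 5)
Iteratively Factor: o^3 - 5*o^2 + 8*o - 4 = (o - 2)*(o^2 - 3*o + 2) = (o - 2)^2*(o - 1)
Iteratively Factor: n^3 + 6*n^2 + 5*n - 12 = (n - 1)*(n^2 + 7*n + 12) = (n - 1)*(n + 3)*(n + 4)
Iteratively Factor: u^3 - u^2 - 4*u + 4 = (u - 1)*(u^2 - 4) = (u - 2)*(u - 1)*(u + 2)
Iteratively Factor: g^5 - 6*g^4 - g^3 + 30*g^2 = (g - 3)*(g^4 - 3*g^3 - 10*g^2) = g*(g - 3)*(g^3 - 3*g^2 - 10*g) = g^2*(g - 3)*(g^2 - 3*g - 10) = g^2*(g - 5)*(g - 3)*(g + 2)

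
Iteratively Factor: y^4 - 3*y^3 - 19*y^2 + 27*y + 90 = (y + 2)*(y^3 - 5*y^2 - 9*y + 45) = (y + 2)*(y + 3)*(y^2 - 8*y + 15) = (y - 5)*(y + 2)*(y + 3)*(y - 3)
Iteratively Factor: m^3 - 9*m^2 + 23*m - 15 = (m - 1)*(m^2 - 8*m + 15) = (m - 5)*(m - 1)*(m - 3)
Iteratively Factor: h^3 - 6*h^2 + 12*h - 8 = (h - 2)*(h^2 - 4*h + 4) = (h - 2)^2*(h - 2)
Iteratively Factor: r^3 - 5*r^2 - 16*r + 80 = (r - 4)*(r^2 - r - 20) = (r - 4)*(r + 4)*(r - 5)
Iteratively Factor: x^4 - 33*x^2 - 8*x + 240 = (x + 4)*(x^3 - 4*x^2 - 17*x + 60) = (x + 4)^2*(x^2 - 8*x + 15) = (x - 5)*(x + 4)^2*(x - 3)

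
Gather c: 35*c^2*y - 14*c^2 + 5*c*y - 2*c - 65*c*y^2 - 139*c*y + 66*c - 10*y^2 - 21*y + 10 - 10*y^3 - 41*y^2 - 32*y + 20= c^2*(35*y - 14) + c*(-65*y^2 - 134*y + 64) - 10*y^3 - 51*y^2 - 53*y + 30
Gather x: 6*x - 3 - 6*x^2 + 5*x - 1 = -6*x^2 + 11*x - 4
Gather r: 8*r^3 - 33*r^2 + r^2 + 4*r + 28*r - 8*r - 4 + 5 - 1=8*r^3 - 32*r^2 + 24*r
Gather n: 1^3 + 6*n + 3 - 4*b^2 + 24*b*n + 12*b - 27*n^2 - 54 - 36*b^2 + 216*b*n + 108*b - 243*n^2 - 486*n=-40*b^2 + 120*b - 270*n^2 + n*(240*b - 480) - 50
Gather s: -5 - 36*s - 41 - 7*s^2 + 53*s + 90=-7*s^2 + 17*s + 44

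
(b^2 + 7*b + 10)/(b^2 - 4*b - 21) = (b^2 + 7*b + 10)/(b^2 - 4*b - 21)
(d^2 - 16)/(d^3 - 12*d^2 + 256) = (d - 4)/(d^2 - 16*d + 64)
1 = 1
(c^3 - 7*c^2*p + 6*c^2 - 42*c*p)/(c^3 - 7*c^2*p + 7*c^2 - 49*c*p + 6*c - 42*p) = c/(c + 1)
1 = 1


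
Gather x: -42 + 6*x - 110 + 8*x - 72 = 14*x - 224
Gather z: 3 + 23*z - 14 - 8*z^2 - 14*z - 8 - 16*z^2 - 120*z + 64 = -24*z^2 - 111*z + 45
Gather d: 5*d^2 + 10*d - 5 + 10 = 5*d^2 + 10*d + 5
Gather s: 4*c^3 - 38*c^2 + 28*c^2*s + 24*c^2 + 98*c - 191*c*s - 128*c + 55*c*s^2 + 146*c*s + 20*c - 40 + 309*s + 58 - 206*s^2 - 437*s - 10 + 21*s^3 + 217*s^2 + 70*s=4*c^3 - 14*c^2 - 10*c + 21*s^3 + s^2*(55*c + 11) + s*(28*c^2 - 45*c - 58) + 8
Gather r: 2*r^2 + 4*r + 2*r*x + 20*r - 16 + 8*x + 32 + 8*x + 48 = 2*r^2 + r*(2*x + 24) + 16*x + 64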